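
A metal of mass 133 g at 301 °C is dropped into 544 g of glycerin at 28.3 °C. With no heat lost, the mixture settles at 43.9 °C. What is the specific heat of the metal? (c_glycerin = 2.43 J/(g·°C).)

m_s c (T_s − T_f) = m_glycerin c_glycerin (T_f − T_0):
133×c×(301 − 43.9) = 544×2.43×(43.9 − 28.3)
34194 c = 20622  ⇒  c ≈ 0.6031 J/(g·°C)

c ≈ 0.603 J/(g·°C)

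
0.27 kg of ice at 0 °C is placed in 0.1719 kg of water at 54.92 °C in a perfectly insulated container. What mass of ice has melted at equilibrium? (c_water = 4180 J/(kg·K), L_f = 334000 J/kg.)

m_melted ≈ 0.118 kg

Heat available from the water dropping to 0 °C: 0.1719×4180×54.92 = 39462 J.
Melting all 0.27 kg of ice would need 0.27×334000 = 90180 J.
39462 J < 90180 J, so only part of the ice melts and the system sits at 0 °C.
Mass melted = 39462/334000 ≈ 0.1182 kg.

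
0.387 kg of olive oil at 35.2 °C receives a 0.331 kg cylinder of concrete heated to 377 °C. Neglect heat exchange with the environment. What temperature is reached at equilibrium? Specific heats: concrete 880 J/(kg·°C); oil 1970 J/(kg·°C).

Heat lost by the concrete equals heat gained by the oil:
0.331*880*(377 − T) = 0.387*1970*(T − 35.2)
291.28(377 − T) = 762.39(T − 35.2)
1053.7 T = 136649  ⇒  T ≈ 129.69 °C

T_f ≈ 129.7 °C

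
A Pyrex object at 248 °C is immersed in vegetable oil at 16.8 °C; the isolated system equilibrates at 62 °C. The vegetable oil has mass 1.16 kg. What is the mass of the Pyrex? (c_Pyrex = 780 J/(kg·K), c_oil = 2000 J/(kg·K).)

m ≈ 0.723 kg

Heat lost by the Pyrex = heat gained by the oil:
m×780×(248 − 62) = 1.16×2000×(62 − 16.8)
145080 m = 104864  ⇒  m ≈ 0.7228 kg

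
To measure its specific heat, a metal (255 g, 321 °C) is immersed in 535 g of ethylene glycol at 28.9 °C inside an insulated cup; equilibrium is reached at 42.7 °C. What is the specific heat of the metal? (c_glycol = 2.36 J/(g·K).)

c ≈ 0.246 J/(g·K)

m_s c (T_s − T_f) = m_glycol c_glycol (T_f − T_0):
255·c·(321 − 42.7) = 535·2.36·(42.7 − 28.9)
70966 c = 17424  ⇒  c ≈ 0.2455 J/(g·K)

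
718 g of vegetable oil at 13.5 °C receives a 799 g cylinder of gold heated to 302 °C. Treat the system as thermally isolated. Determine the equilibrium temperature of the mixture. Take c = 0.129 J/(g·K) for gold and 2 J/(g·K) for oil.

With ΣQ=0 the equilibrium temperature is the m·c-weighted mean:
T_f = (103.07×302 + 1436×13.5) / (103.07 + 1436)
    = 50513 / 1539.1 ≈ 32.82 °C

T_f ≈ 32.8 °C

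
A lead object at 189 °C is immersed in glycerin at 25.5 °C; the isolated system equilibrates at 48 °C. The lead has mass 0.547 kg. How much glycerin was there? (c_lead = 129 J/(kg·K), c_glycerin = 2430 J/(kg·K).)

Conservation of energy gives ΣQ = 0:
0.547·129·(48 − 189) + m·2430·(48 − 25.5) = 0
54675 m = 9949.4
m = 9949.4/54675 ≈ 0.182 kg

m ≈ 0.182 kg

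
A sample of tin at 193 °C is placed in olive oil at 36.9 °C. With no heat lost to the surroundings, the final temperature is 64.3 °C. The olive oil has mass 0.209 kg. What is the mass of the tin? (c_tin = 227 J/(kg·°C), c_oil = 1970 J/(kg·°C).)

m ≈ 0.386 kg

Energy conservation, ΣQ = 0:
m×227×(64.3 − 193) + 0.209×1970×(64.3 − 36.9) = 0
-29215 m = -11281
m = -11281/-29215 ≈ 0.3862 kg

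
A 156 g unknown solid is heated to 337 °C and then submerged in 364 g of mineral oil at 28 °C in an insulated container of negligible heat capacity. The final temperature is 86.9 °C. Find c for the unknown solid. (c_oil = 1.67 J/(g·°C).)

c ≈ 0.918 J/(g·°C)

Heat lost by the unknown solid = heat gained by the oil:
156·c·(337 − 86.9) = 364·1.67·(86.9 − 28)
39016 c = 35804  ⇒  c ≈ 0.9177 J/(g·°C)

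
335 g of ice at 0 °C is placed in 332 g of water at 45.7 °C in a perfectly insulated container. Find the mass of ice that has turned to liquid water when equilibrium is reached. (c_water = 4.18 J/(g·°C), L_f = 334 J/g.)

Water can give up m c ΔT = 332×4.18×45.7 = 63421 J before reaching 0 °C.
To melt every bit of ice: 335×334 = 111890 J.
That's not enough to melt it all — equilibrium is at 0 °C with ice remaining.
m_melted×334 = 63421  ⇒  m_melted ≈ 189.9 g.

m_melted ≈ 190 g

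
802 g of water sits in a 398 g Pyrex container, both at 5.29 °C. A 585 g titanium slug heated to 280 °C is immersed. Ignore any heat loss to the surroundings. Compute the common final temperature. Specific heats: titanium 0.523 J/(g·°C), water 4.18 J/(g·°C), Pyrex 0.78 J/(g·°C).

T_f ≈ 26.5 °C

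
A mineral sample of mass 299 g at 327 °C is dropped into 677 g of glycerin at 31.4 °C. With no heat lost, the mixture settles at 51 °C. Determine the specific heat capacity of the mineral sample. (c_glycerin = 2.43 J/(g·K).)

c ≈ 0.391 J/(g·K)

Heat lost by the mineral sample = heat gained by the glycerin:
299·c·(327 − 51) = 677·2.43·(51 − 31.4)
82524 c = 32244  ⇒  c ≈ 0.3907 J/(g·K)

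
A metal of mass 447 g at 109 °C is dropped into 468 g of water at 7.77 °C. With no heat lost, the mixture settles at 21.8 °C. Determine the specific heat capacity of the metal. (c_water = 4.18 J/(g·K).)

c ≈ 0.704 J/(g·K)

m_s c (T_s − T_f) = m_water c_water (T_f − T_0):
447×c×(109 − 21.8) = 468×4.18×(21.8 − 7.77)
38978 c = 27446  ⇒  c ≈ 0.7041 J/(g·K)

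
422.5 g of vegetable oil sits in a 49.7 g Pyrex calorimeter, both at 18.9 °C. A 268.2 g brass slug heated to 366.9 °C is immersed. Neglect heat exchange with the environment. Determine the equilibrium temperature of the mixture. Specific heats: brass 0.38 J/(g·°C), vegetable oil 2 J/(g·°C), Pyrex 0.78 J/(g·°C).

Heat gained plus heat lost sum to zero:
268.2*0.38*(T − 366.9) + 422.5*2*(T − 18.9) + 49.7*0.78*(T − 18.9) = 0
101.92(T − 366.9) + 845(T − 18.9) + 38.77(T − 18.9) = 0
985.68 T = 54096
T = 54096/985.68 ≈ 54.88 °C

T_f ≈ 54.9 °C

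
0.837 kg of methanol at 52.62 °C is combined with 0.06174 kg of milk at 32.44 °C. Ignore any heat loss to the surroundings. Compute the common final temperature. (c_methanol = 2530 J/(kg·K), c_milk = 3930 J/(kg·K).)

T_f ≈ 50.5 °C

Energy conservation, ΣQ = 0:
0.837×2530×(T − 52.62) + 0.06174×3930×(T − 32.44) = 0
2117.6(T − 52.62) + 242.64(T − 32.44) = 0
(2117.6 + 242.64) T = 2117.6×52.62 + 242.64×32.44
T ≈ 50.55 °C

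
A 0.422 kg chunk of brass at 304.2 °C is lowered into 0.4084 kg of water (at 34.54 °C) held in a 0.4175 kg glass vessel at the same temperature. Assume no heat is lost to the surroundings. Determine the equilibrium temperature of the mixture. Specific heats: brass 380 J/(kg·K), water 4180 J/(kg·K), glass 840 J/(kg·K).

Conservation of energy gives ΣQ = 0:
0.422×380×(T − 304.2) + 0.4084×4180×(T − 34.54) + 0.4175×840×(T − 34.54) = 0
160.36(T − 304.2) + 1707.1(T − 34.54) + 350.7(T − 34.54) = 0
(160.36 + 1707.1 + 350.7) T = 160.36×304.2 + 1707.1×34.54 + 350.7×34.54
T ≈ 54.03 °C

T_f ≈ 54.0 °C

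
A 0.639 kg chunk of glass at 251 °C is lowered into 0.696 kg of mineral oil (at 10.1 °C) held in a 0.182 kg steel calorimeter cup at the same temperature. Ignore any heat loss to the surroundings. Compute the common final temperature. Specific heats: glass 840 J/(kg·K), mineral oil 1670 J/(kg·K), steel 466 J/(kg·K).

T_f = Σ m_i c_i T_i / Σ m_i c_i:
T_f = (536.76×251 + 1162.3×10.1 + 84.81×10.1) / (536.76 + 1162.3 + 84.81)
    = 147323 / 1783.9 ≈ 82.59 °C

T_f ≈ 82.6 °C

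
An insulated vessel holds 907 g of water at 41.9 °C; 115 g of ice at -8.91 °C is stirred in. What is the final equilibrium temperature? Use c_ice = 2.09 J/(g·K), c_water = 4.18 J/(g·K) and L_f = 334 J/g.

T_f ≈ 27.7 °C

Energy balance with sensible and latent terms:
ice -8.91→0 °C: 115×2.09×8.91 = 2141.5
  melt ice: 115×334 = 38410
  meltwater 0→T: 115×4.18×T = 480.7 T
  water cools: 907×4.18×(T − 41.9) = 3791.3(T − 41.9)
4272 T = 158854 − 40552 = 118302
T ≈ 27.69 °C — above 0 °C, consistent with complete melting.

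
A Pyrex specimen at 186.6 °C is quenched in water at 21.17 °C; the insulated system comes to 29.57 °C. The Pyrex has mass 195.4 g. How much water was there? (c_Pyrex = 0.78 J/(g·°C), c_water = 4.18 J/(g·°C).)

m ≈ 682 g

|Q_Pyrex| = |Q_water|:
195.4·0.78·(186.6 − 29.57) = m·4.18·(29.57 − 21.17)
35.11 m = 23933  ⇒  m ≈ 681.6 g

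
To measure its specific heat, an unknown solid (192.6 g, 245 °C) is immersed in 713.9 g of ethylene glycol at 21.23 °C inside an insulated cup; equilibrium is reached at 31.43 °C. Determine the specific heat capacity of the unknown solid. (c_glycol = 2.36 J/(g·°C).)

c ≈ 0.418 J/(g·°C)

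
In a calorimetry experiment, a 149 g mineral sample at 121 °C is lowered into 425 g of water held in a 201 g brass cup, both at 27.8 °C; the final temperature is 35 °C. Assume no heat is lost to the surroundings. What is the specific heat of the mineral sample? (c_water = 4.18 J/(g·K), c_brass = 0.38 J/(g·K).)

Heat gained plus heat lost sum to zero:
149·c·(35 − 121) + 425·4.18·(35 − 27.8) + 201·0.38·(35 − 27.8) = 0
-12814 c = -13341
c = -13341/-12814 ≈ 1.041 J/(g·K)

c ≈ 1.04 J/(g·K)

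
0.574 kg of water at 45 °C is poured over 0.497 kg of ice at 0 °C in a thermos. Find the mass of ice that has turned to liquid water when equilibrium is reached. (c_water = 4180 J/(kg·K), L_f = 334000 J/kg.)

Heat available from the water dropping to 0 °C: 0.574·4180·45 = 107969 J.
To melt every bit of ice: 0.497·334000 = 165998 J.
Since 107969 < 165998 J, not all the ice melts; equilibrium is at 0 °C.
Mass melted = 107969/334000 ≈ 0.3233 kg.

m_melted ≈ 0.323 kg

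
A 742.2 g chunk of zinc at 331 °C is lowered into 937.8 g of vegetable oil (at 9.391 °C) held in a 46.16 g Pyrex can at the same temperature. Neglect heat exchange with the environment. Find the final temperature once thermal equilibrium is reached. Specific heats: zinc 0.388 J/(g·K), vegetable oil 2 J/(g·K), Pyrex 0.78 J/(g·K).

T_f ≈ 51.5 °C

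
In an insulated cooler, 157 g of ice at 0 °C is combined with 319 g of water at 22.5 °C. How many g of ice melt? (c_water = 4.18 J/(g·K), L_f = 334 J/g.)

Water can give up m c ΔT = 319×4.18×22.5 = 30002 J before reaching 0 °C.
Fully melting the ice requires m_ice L_f = 157×334 = 52438 J.
Since 30002 < 52438 J, not all the ice melts; equilibrium is at 0 °C.
Mass melted = 30002/334 ≈ 89.83 g.

m_melted ≈ 89.8 g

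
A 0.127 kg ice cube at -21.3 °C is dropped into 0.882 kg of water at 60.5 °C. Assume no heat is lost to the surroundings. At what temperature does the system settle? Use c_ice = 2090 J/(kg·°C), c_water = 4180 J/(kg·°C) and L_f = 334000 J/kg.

T_f ≈ 41.5 °C

Let T be the final temperature. ΣQ_i = 0:
warm ice to 0 °C: 0.127×2090×(0 − (-21.3)) = 5653.7
  latent heat to melt: 0.127×334000 = 42418
  warm the meltwater: 530.86 T
  water cools: 0.882×4180×(T − 60.5) = 3686.8(T − 60.5)
4217.6 T = 223049 − 48072 = 174977
T ≈ 41.49 °C (positive, so assuming full melt was valid).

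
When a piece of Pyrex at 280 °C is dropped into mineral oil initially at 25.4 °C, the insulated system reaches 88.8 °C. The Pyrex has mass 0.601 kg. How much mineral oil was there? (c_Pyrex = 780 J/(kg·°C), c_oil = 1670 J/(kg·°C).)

Setting the total heat transfer to zero:
0.601·780·(88.8 − 280) + m·1670·(88.8 − 25.4) = 0
105878 m = 89631
m = 89631/105878 ≈ 0.8465 kg

m ≈ 0.847 kg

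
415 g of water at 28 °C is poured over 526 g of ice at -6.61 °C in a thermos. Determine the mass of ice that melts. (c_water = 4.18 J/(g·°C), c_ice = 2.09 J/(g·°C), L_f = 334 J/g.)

Water can give up m c ΔT = 415·4.18·28 = 48572 J before reaching 0 °C.
Warming the ice to 0 °C takes 526·2.09·6.61 = 7266.6 J, leaving 41305 J for melting.
Fully melting the ice requires m_ice L_f = 526·334 = 175684 J.
Since 41305 < 175684 J, not all the ice melts; equilibrium is at 0 °C.
m_melted·334 = 41305  ⇒  m_melted ≈ 123.7 g.

m_melted ≈ 124 g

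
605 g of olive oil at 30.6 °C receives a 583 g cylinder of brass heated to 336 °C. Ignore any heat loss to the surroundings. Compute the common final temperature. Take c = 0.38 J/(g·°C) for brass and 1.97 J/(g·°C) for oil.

Setting the total heat transfer to zero:
583*0.38*(T − 336) + 605*1.97*(T − 30.6) = 0
(221.54 + 1191.8) T = 221.54*336 + 1191.8*30.6
T = 110908 / 1413.4 = 78.5 °C

T_f ≈ 78.5 °C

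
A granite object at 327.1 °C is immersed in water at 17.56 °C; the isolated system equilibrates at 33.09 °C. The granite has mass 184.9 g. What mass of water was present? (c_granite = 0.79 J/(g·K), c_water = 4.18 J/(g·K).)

m ≈ 662 g

Conservation of energy gives ΣQ = 0:
184.9·0.79·(33.09 − 327.1) + m·4.18·(33.09 − 17.56) = 0
64.92 m = 42946
m = 42946/64.92 ≈ 661.6 g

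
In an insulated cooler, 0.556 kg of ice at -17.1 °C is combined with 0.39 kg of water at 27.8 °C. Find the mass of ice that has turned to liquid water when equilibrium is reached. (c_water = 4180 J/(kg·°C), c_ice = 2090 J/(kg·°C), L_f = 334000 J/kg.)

Cooling the water to 0 °C releases 0.39×4180×27.8 = 45320 J.
Of that, 0.556×2090×17.1 = 19871 J goes to bring the ice to 0 °C, leaving 25449 J.
Melting all 0.556 kg of ice would need 0.556×334000 = 185704 J.
Since 25449 < 185704 J, not all the ice melts; equilibrium is at 0 °C.
m_melt = 25449 / L_f = 0.07619 kg.

m_melted ≈ 0.0762 kg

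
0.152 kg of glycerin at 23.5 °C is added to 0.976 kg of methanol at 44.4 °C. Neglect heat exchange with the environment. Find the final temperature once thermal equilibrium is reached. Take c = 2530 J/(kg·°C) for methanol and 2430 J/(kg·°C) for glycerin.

Energy conservation, ΣQ = 0:
0.976·2530·(T − 44.4) + 0.152·2430·(T − 23.5) = 0
(2469.3 + 369.36) T = 2469.3·44.4 + 369.36·23.5
T = 118316/2838.6 ≈ 41.68 °C

T_f ≈ 41.7 °C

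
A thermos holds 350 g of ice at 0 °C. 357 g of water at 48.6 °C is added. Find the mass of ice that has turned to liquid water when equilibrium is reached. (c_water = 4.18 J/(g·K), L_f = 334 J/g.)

Water can give up m c ΔT = 357×4.18×48.6 = 72524 J before reaching 0 °C.
Melting all 350 g of ice would need 350×334 = 116900 J.
That's not enough to melt it all — equilibrium is at 0 °C with ice remaining.
m_melt = 72524 / L_f = 217.1 g.

m_melted ≈ 217 g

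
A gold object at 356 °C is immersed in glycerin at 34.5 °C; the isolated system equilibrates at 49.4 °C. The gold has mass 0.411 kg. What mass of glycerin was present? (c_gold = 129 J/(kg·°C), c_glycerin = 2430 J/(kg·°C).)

Let T be the final temperature. ΣQ_i = 0:
0.411·129·(49.4 − 356) + m·2430·(49.4 − 34.5) = 0
36207 m = 16256
m = 16256/36207 ≈ 0.449 kg

m ≈ 0.449 kg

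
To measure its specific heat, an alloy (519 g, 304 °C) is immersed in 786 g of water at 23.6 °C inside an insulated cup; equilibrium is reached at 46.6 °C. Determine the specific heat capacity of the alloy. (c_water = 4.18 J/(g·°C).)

Heat lost by the alloy = heat gained by the water:
519·c·(304 − 46.6) = 786·4.18·(46.6 − 23.6)
133591 c = 75566  ⇒  c ≈ 0.5657 J/(g·°C)

c ≈ 0.566 J/(g·°C)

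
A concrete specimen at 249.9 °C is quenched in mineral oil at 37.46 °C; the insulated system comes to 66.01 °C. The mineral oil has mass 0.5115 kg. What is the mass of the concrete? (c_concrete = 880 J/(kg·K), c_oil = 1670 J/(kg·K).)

m ≈ 0.151 kg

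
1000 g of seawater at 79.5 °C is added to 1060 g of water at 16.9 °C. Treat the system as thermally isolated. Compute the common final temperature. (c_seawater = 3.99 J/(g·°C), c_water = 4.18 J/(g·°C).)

Taking heat into each body as positive, Σ m c ΔT = 0:
1000*3.99*(T − 79.5) + 1060*4.18*(T − 16.9) = 0
8420.8 T = 392086
T ≈ 46.56 °C

T_f ≈ 46.6 °C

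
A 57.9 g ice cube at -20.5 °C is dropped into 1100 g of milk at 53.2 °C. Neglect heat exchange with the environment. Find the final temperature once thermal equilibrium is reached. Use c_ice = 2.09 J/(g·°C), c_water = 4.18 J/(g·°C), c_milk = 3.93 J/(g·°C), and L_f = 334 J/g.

Energy balance with sensible and latent terms:
warm ice to 0 °C: 57.9×2.09×(0 − (-20.5)) = 2480.7; melt ice: 57.9×334 = 19339; warm the meltwater: 242.02 T; milk cools: 1100×3.93×(T − 53.2) = 4323(T − 53.2)
4565 T = 229984 − 21819 = 208164
T ≈ 45.60 °C — above 0 °C, consistent with complete melting.

T_f ≈ 45.6 °C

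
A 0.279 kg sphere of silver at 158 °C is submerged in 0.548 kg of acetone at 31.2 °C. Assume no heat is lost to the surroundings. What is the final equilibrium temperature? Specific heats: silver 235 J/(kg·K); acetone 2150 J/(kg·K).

T_f ≈ 37.9 °C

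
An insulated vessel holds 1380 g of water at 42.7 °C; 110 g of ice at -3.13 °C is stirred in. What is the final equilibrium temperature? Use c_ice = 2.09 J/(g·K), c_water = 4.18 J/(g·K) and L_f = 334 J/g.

Heat gained plus heat lost sum to zero:
ice -3.13→0 °C: 110·2.09·3.13 = 719.59; melt ice: 110·334 = 36740; meltwater 0→T: 110·4.18·T = 459.8 T; water: 5768.4(T − 42.7)
6228.2 T = 246311 − 37460 = 208851
T ≈ 33.53 °C — above 0 °C, consistent with complete melting.

T_f ≈ 33.5 °C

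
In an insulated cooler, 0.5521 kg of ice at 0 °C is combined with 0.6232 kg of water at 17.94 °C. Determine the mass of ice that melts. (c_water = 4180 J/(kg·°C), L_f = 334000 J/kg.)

Heat available from the water dropping to 0 °C: 0.6232×4180×17.94 = 46733 J.
To melt every bit of ice: 0.5521×334000 = 184401 J.
46733 J < 184401 J, so only part of the ice melts and the system sits at 0 °C.
Mass melted = 46733/334000 ≈ 0.1399 kg.

m_melted ≈ 0.14 kg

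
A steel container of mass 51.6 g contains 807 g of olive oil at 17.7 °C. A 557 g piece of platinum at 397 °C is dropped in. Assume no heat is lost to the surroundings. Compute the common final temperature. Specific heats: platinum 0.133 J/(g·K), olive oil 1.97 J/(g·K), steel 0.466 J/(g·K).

T_f ≈ 34.3 °C

T_f is the heat-capacity-weighted average of the initial temperatures:
T_f = (74.08×397 + 1589.8×17.7 + 24.05×17.7) / (74.08 + 1589.8 + 24.05)
    = 57975 / 1687.9 ≈ 34.35 °C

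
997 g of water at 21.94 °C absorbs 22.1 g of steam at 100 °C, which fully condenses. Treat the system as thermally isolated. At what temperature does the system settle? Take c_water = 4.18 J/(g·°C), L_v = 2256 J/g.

T_f ≈ 35.3 °C

Energy conservation, ΣQ = 0:
condense steam: −22.1·2256 = −49858; condensate cools 100→T: 22.1·4.18·(T − 100) = 92.38(T − 100); water warms: 997·4.18·(T − 21.94) = 4167.5(T − 21.94)
4259.8 T = 49858 + 9237.8 + 91434 = 150529
T ≈ 35.34 °C (< 100 °C, so full condensation is consistent).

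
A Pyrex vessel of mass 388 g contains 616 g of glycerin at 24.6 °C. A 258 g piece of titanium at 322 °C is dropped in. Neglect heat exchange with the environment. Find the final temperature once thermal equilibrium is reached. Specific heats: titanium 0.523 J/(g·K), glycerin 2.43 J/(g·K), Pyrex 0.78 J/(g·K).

Heat gained plus heat lost sum to zero:
258·0.523·(T − 322) + 616·2.43·(T − 24.6) + 388·0.78·(T − 24.6) = 0
1934.5 T = 87717
T = 87717 / 1934.5 = 45.3 °C

T_f ≈ 45.3 °C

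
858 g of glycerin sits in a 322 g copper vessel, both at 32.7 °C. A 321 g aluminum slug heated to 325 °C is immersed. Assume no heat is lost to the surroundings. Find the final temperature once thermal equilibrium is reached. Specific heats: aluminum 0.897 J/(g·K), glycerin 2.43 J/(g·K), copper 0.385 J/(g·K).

Heat gained plus heat lost sum to zero:
321*0.897*(T − 325) + 858*2.43*(T − 32.7) + 322*0.385*(T − 32.7) = 0
287.94(T − 325) + 2084.9(T − 32.7) + 123.97(T − 32.7) = 0
2496.8 T = 165811
T = 165811 / 2496.8 = 66.4 °C

T_f ≈ 66.4 °C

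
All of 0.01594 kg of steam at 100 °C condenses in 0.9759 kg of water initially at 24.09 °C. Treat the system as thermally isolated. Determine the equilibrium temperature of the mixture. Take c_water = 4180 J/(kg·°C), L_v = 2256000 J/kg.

T_f ≈ 34.0 °C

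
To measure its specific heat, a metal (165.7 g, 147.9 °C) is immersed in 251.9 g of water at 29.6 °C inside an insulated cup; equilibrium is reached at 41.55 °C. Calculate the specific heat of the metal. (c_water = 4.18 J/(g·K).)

m_s c (T_s − T_f) = m_water c_water (T_f − T_0):
165.7×c×(147.9 − 41.55) = 251.9×4.18×(41.55 − 29.6)
17622 c = 12583  ⇒  c ≈ 0.714 J/(g·K)

c ≈ 0.714 J/(g·K)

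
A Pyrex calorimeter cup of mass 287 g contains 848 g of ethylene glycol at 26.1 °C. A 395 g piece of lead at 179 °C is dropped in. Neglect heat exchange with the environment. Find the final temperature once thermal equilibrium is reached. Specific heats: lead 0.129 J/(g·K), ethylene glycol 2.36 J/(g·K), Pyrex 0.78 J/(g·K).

Taking heat into each body as positive, Σ m c ΔT = 0:
395×0.129×(T − 179) + 848×2.36×(T − 26.1) + 287×0.78×(T − 26.1) = 0
50.95(T − 179) + 2001.3(T − 26.1) + 223.86(T − 26.1) = 0
(50.95 + 2001.3 + 223.86) T = 50.95×179 + 2001.3×26.1 + 223.86×26.1
T ≈ 29.52 °C

T_f ≈ 29.5 °C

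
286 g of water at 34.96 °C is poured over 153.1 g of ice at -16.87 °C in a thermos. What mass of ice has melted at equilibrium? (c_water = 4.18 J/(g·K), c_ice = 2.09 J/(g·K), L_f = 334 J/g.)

m_melted ≈ 109 g

Water can give up m c ΔT = 286·4.18·34.96 = 41794 J before reaching 0 °C.
Of that, 153.1·2.09·16.87 = 5398 J goes to bring the ice to 0 °C, leaving 36396 J.
To melt every bit of ice: 153.1·334 = 51135 J.
36396 J < 51135 J, so only part of the ice melts and the system sits at 0 °C.
Mass melted = 36396/334 ≈ 109 g.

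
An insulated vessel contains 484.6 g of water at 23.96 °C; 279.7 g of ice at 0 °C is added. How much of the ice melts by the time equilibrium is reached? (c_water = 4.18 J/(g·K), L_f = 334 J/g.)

Heat available from the water dropping to 0 °C: 484.6·4.18·23.96 = 48534 J.
To melt every bit of ice: 279.7·334 = 93420 J.
That's not enough to melt it all — equilibrium is at 0 °C with ice remaining.
Mass melted = 48534/334 ≈ 145.3 g.

m_melted ≈ 145 g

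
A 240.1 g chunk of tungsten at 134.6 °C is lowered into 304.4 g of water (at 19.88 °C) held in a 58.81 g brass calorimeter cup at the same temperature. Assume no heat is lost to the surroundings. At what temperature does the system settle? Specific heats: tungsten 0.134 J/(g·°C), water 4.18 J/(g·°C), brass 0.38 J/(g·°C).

Taking heat into each body as positive, Σ m c ΔT = 0:
240.1·0.134·(T − 134.6) + 304.4·4.18·(T − 19.88) + 58.81·0.38·(T − 19.88) = 0
32.17(T − 134.6) + 1272.4(T − 19.88) + 22.35(T − 19.88) = 0
1326.9 T = 30070
T = 30070/1326.9 ≈ 22.66 °C

T_f ≈ 22.7 °C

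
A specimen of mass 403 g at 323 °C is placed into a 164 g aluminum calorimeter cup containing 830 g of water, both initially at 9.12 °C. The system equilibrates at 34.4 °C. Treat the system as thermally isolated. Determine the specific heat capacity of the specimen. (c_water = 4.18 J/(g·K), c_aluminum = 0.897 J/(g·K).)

c ≈ 0.786 J/(g·K)

Setting the total heat transfer to zero:
403×c×(34.4 − 323) + 830×4.18×(34.4 − 9.12) + 164×0.897×(34.4 − 9.12) = 0
-116306 c = -91425
c = -91425/-116306 ≈ 0.7861 J/(g·K)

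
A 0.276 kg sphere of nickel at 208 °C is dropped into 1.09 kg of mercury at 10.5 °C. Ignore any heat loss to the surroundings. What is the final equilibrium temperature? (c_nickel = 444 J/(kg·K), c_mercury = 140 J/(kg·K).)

T_f ≈ 98.5 °C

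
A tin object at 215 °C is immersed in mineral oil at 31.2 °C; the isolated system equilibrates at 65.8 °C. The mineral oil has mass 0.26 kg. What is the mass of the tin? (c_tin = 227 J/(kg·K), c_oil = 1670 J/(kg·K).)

|Q_tin| = |Q_oil|:
m·227·(215 − 65.8) = 0.26·1670·(65.8 − 31.2)
33868 m = 15023  ⇒  m ≈ 0.4436 kg

m ≈ 0.444 kg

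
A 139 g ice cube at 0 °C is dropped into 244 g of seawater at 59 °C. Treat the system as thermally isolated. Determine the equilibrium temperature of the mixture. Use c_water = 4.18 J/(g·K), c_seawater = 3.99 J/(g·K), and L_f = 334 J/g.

T_f ≈ 7.1 °C

Conservation of energy gives ΣQ = 0:
latent heat to melt: 139·334 = 46426
  meltwater 0→T: 139·4.18·T = 581.02 T
  seawater cools: 244·3.99·(T − 59) = 973.56(T − 59)
1554.6 T = 57440 − 46426 = 11014
T ≈ 7.08 °C — above 0 °C, consistent with complete melting.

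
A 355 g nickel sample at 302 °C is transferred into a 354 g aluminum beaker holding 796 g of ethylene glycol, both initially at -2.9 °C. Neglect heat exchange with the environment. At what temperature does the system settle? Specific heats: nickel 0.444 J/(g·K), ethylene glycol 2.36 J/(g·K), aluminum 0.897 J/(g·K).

T_f ≈ 17.5 °C

Conservation of energy gives ΣQ = 0:
355*0.444*(T − 302) + 796*2.36*(T − (-2.9)) + 354*0.897*(T − (-2.9)) = 0
(157.62 + 1878.6 + 317.54) T = 157.62*302 + 1878.6*(-2.9) + 317.54*(-2.9)
T = 41233/2353.7 ≈ 17.52 °C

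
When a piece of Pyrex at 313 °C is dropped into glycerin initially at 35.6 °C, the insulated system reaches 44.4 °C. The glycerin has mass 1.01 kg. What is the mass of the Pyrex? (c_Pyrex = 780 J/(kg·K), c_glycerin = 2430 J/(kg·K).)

m ≈ 0.103 kg

Energy conservation, ΣQ = 0:
m×780×(44.4 − 313) + 1.01×2430×(44.4 − 35.6) = 0
-209508 m = -21598
m = -21598/-209508 ≈ 0.1031 kg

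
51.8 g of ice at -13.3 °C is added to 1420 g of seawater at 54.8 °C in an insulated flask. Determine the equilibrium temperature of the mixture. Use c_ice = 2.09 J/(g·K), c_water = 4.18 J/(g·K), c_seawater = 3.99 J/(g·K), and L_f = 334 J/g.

Energy balance with sensible and latent terms:
ice -13.3→0 °C: 51.8·2.09·13.3 = 1439.9
  fusion: m_ice L_f = 51.8·334 = 17301
  warm the meltwater: 216.52 T
  seawater cools: 1420·3.99·(T − 54.8) = 5665.8(T − 54.8)
5882.3 T = 310486 − 18741 = 291745
T ≈ 49.60 °C. Since T > 0 °C, the all-ice-melts assumption holds.

T_f ≈ 49.6 °C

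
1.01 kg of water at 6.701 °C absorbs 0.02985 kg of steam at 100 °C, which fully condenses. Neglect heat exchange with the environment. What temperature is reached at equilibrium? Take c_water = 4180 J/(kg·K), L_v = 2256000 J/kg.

T_f ≈ 24.9 °C

Heat gained plus heat lost sum to zero:
latent heat released on condensation: 0.02985·2256000 = 67342
  condensed water 100 °C→T: 124.77(T − 100)
  water warms: 1.01·4180·(T − 6.701) = 4221.8(T − 6.701)
4346.6 T = 67342 + 12477 + 28290 = 108109
T ≈ 24.87 °C (< 100 °C, so full condensation is consistent).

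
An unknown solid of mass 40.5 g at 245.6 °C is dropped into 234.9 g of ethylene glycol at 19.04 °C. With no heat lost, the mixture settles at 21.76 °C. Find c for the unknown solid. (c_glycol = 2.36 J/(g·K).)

Net heat exchanged in the isolated system is zero:
40.5×c×(21.76 − 245.6) + 234.9×2.36×(21.76 − 19.04) = 0
-9065.5 c = -1507.9
c = -1507.9/-9065.5 ≈ 0.1663 J/(g·K)

c ≈ 0.166 J/(g·K)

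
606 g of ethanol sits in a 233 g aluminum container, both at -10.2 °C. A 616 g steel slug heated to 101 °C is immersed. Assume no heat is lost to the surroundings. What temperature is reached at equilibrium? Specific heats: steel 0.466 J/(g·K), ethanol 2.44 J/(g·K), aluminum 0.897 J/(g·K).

T_f ≈ 6.0 °C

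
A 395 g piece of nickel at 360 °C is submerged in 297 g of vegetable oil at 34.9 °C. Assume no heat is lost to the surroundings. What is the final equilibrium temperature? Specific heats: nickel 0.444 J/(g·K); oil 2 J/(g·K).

T_f ≈ 109.0 °C

T_f is the heat-capacity-weighted average of the initial temperatures:
T_f = (175.38×360 + 594×34.9) / (175.38 + 594)
    = 83867 / 769.38 ≈ 109.01 °C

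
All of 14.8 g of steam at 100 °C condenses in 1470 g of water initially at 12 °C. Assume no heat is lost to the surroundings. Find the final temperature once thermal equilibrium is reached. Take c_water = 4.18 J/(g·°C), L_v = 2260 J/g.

T_f ≈ 18.3 °C

Sum of m c ΔT and latent-heat terms is zero:
steam→water at 100 °C releases m L_v = 14.8·2260 = 33448; condensate cools 100→T: 14.8·4.18·(T − 100) = 61.86(T − 100); water warms: 1470·4.18·(T − 12) = 6144.6(T − 12)
6206.5 T = 33448 + 6186.4 + 73735 = 113370
T ≈ 18.27 °C, under the boiling point, so the assumption holds.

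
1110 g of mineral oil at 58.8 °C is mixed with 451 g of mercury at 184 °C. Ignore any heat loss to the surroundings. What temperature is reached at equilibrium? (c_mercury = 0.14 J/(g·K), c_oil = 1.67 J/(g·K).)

T_f ≈ 62.9 °C

Taking heat into each body as positive, Σ m c ΔT = 0:
451·0.14·(T − 184) + 1110·1.67·(T − 58.8) = 0
63.14(T − 184) + 1853.7(T − 58.8) = 0
(63.14 + 1853.7) T = 63.14·184 + 1853.7·58.8
T ≈ 62.92 °C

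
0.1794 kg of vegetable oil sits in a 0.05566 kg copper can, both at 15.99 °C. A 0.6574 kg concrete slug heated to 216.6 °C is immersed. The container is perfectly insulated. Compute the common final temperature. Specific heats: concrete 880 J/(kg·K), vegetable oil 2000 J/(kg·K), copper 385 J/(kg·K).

T_f ≈ 137.0 °C

Heat gained plus heat lost sum to zero:
0.6574×880×(T − 216.6) + 0.1794×2000×(T − 15.99) + 0.05566×385×(T − 15.99) = 0
578.51(T − 216.6) + 358.8(T − 15.99) + 21.43(T − 15.99) = 0
958.74 T = 131386
T = 131386/958.74 ≈ 137.04 °C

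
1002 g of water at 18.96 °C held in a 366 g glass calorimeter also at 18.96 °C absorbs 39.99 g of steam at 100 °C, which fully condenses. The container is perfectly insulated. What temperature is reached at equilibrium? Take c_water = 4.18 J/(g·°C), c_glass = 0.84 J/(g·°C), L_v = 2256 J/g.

T_f ≈ 41.2 °C

Conservation of energy gives ΣQ = 0:
condense steam: −39.99×2256 = −90217; condensate cools 100→T: 39.99×4.18×(T − 100) = 167.16(T − 100); original water: 4188.4(T − 18.96); glass cup: 366×0.84×(T − 18.96) = 307.44(T − 18.96)
4663 T = 90217 + 16716 + 85240 = 192174
T ≈ 41.21 °C — below 100 °C, confirming all the steam condensed.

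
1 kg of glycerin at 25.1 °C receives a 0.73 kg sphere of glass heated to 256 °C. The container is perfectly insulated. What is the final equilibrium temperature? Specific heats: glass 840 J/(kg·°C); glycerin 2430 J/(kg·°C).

With ΣQ=0 the equilibrium temperature is the m·c-weighted mean:
T_f = (613.2*256 + 2430*25.1) / (613.2 + 2430)
    = 217972 / 3043.2 ≈ 71.63 °C

T_f ≈ 71.6 °C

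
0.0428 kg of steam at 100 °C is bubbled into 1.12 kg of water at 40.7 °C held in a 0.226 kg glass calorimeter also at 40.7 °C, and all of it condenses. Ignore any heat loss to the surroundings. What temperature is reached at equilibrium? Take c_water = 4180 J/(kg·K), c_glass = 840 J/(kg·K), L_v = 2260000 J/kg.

T_f ≈ 62.0 °C

Let T be the final temperature. ΣQ_i = 0:
condense steam: −0.0428·2260000 = −96728; condensed water 100 °C→T: 178.9(T − 100); original water: 4681.6(T − 40.7); cup: 189.84(T − 40.7)
5050.3 T = 96728 + 17890 + 198268 = 312886
T ≈ 61.95 °C, under the boiling point, so the assumption holds.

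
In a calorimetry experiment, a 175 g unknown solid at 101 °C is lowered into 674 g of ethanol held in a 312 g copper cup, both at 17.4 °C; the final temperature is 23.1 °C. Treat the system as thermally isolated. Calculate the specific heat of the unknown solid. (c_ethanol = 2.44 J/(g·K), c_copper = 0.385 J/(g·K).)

c ≈ 0.738 J/(g·K)

Conservation of energy gives ΣQ = 0:
175·c·(23.1 − 101) + 674·2.44·(23.1 − 17.4) + 312·0.385·(23.1 − 17.4) = 0
-13633 c = -10059
c = -10059/-13633 ≈ 0.7378 J/(g·K)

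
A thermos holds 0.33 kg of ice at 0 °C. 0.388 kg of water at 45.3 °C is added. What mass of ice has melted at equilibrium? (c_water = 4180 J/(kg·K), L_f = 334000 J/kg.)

Heat available from the water dropping to 0 °C: 0.388×4180×45.3 = 73469 J.
Fully melting the ice requires m_ice L_f = 0.33×334000 = 110220 J.
73469 J < 110220 J, so only part of the ice melts and the system sits at 0 °C.
Mass melted = 73469/334000 ≈ 0.22 kg.

m_melted ≈ 0.22 kg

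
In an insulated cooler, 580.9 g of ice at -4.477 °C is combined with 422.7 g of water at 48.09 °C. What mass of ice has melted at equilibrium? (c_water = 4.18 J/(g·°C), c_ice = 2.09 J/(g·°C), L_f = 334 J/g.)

m_melted ≈ 238 g

Water can give up m c ΔT = 422.7·4.18·48.09 = 84970 J before reaching 0 °C.
Of that, 580.9·2.09·4.477 = 5435.4 J goes to bring the ice to 0 °C, leaving 79534 J.
Melting all 580.9 g of ice would need 580.9·334 = 194021 J.
79534 J < 194021 J, so only part of the ice melts and the system sits at 0 °C.
Mass melted = 79534/334 ≈ 238.1 g.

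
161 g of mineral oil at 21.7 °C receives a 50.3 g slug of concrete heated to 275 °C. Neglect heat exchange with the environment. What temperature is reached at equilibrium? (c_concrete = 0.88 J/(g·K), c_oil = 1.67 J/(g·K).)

T_f ≈ 57.5 °C

T_f is the heat-capacity-weighted average of the initial temperatures:
T_f = (44.26×275 + 268.87×21.7) / (44.26 + 268.87)
    = 18007 / 313.13 ≈ 57.51 °C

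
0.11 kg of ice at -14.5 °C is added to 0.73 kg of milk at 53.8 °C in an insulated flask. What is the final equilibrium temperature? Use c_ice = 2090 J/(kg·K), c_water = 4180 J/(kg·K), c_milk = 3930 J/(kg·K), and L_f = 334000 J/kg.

Setting the total heat transfer to zero:
ice -14.5→0 °C: 0.11·2090·14.5 = 3333.6; latent heat to melt: 0.11·334000 = 36740; warm the meltwater: 459.8 T; milk: 2868.9(T − 53.8)
3328.7 T = 154347 − 40074 = 114273
T ≈ 34.33 °C. Since T > 0 °C, the all-ice-melts assumption holds.

T_f ≈ 34.3 °C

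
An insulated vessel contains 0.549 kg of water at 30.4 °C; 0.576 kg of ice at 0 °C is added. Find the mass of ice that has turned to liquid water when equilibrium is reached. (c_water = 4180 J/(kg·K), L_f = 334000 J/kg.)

m_melted ≈ 0.209 kg

Cooling the water to 0 °C releases 0.549×4180×30.4 = 69763 J.
Melting all 0.576 kg of ice would need 0.576×334000 = 192384 J.
That's not enough to melt it all — equilibrium is at 0 °C with ice remaining.
m_melt = 69763 / L_f = 0.2089 kg.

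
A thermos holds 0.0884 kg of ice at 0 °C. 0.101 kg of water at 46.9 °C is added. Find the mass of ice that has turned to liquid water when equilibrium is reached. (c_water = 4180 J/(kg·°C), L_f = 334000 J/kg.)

Heat available from the water dropping to 0 °C: 0.101·4180·46.9 = 19800 J.
Fully melting the ice requires m_ice L_f = 0.0884·334000 = 29526 J.
That's not enough to melt it all — equilibrium is at 0 °C with ice remaining.
Mass melted = 19800/334000 ≈ 0.05928 kg.

m_melted ≈ 0.0593 kg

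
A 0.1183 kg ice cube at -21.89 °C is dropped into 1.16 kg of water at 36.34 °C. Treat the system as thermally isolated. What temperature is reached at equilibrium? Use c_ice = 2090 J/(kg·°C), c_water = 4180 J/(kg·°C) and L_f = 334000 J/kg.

Heat gained plus heat lost sum to zero:
ice -21.89→0 °C: 0.1183×2090×21.89 = 5412.2; latent heat to melt: 0.1183×334000 = 39512; warm the meltwater: 494.49 T; water cools: 1.16×4180×(T − 36.34) = 4848.8(T − 36.34)
5343.3 T = 176205 − 44924 = 131281
T ≈ 24.57 °C. Since T > 0 °C, the all-ice-melts assumption holds.

T_f ≈ 24.6 °C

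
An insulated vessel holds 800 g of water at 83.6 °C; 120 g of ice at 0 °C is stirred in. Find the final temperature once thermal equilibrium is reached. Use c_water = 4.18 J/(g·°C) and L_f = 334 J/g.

T_f ≈ 62.3 °C

Energy conservation, ΣQ = 0:
fusion: m_ice L_f = 120×334 = 40080
  warm the meltwater: 501.6 T
  water: 3344(T − 83.6)
3845.6 T = 279558 − 40080 = 239478
T ≈ 62.27 °C — above 0 °C, consistent with complete melting.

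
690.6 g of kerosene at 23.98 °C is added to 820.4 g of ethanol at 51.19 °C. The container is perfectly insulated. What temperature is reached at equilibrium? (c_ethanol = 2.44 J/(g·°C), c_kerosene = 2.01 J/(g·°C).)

T_f ≈ 40.0 °C

Setting the total heat transfer to zero:
820.4×2.44×(T − 51.19) + 690.6×2.01×(T − 23.98) = 0
(2001.8 + 1388.1) T = 2001.8×51.19 + 1388.1×23.98
T = 135758/3389.9 ≈ 40.05 °C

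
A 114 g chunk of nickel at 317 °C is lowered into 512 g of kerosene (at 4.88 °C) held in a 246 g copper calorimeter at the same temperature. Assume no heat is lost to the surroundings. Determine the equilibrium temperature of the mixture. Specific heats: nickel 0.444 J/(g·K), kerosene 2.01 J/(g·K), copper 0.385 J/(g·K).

T_f ≈ 18.3 °C

Taking heat into each body as positive, Σ m c ΔT = 0:
114*0.444*(T − 317) + 512*2.01*(T − 4.88) + 246*0.385*(T − 4.88) = 0
50.62(T − 317) + 1029.1(T − 4.88) + 94.71(T − 4.88) = 0
(50.62 + 1029.1 + 94.71) T = 50.62*317 + 1029.1*4.88 + 94.71*4.88
T ≈ 18.33 °C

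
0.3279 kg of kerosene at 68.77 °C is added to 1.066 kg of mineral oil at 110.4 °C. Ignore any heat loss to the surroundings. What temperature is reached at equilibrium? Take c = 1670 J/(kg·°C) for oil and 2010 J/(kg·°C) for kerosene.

|Q_oil| = |Q_kerosene|:
1.066*1670*(110.4 − T) = 0.3279*2010*(T − 68.77)
1780.2(110.4 − T) = 659.08(T − 68.77)
2439.3 T = 241861  ⇒  T ≈ 99.15 °C

T_f ≈ 99.2 °C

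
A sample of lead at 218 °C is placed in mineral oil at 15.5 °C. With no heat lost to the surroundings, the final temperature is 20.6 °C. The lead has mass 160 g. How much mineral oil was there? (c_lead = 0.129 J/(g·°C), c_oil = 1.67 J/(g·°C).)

m ≈ 478 g

Heat gained plus heat lost sum to zero:
160×0.129×(20.6 − 218) + m×1.67×(20.6 − 15.5) = 0
8.517 m = 4074.3
m = 4074.3/8.517 ≈ 478.4 g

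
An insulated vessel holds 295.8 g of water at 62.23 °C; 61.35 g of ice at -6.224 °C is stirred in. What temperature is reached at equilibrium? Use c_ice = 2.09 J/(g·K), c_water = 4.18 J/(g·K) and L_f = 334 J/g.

T_f ≈ 37.3 °C

Sum of m c ΔT and latent-heat terms is zero:
ice -6.224→0 °C: 61.35×2.09×6.224 = 798.05
  latent heat to melt: 61.35×334 = 20491
  meltwater 0→T: 61.35×4.18×T = 256.44 T
  water cools: 295.8×4.18×(T − 62.23) = 1236.4(T − 62.23)
1492.9 T = 76944 − 21289 = 55655
T ≈ 37.28 °C — above 0 °C, consistent with complete melting.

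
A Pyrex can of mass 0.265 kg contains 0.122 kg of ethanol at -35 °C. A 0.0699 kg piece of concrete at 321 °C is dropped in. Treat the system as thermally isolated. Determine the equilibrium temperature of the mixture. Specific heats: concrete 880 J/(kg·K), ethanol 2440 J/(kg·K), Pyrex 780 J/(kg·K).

T_f ≈ 3.7 °C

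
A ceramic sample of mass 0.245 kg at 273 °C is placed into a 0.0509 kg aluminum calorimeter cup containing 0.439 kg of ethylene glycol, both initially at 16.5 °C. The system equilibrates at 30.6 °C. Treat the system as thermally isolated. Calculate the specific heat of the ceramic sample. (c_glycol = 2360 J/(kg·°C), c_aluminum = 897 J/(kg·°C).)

c ≈ 257 J/(kg·°C)

Setting the total heat transfer to zero:
0.245×c×(30.6 − 273) + 0.439×2360×(30.6 − 16.5) + 0.0509×897×(30.6 − 16.5) = 0
-59.39 c = -15252
c = -15252/-59.39 ≈ 256.8 J/(kg·°C)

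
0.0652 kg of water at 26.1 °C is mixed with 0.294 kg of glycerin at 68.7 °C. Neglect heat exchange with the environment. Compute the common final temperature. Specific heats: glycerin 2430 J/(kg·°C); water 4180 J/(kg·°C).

T_f ≈ 56.9 °C

Heat gained plus heat lost sum to zero:
0.294*2430*(T − 68.7) + 0.0652*4180*(T − 26.1) = 0
714.42(T − 68.7) + 272.54(T − 26.1) = 0
986.96 T = 56194
T ≈ 56.94 °C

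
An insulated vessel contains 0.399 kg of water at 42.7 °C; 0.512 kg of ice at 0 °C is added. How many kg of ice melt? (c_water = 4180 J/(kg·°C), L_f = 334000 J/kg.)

m_melted ≈ 0.213 kg

Heat available from the water dropping to 0 °C: 0.399×4180×42.7 = 71216 J.
To melt every bit of ice: 0.512×334000 = 171008 J.
Since 71216 < 171008 J, not all the ice melts; equilibrium is at 0 °C.
m_melt = 71216 / L_f = 0.2132 kg.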